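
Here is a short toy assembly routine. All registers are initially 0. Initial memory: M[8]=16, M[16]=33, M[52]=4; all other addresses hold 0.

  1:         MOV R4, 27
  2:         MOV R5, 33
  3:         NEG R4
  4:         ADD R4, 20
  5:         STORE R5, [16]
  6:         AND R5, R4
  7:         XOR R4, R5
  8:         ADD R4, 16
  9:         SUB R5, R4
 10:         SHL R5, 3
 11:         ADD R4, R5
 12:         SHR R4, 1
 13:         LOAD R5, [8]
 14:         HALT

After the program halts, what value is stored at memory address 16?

MOV R4, 27 → R4=27
MOV R5, 33 → R5=33
NEG R4 → R4=-(27)=-27
ADD R4, 20 → R4=(-27)+20=-7
STORE R5, [16] → M[16]=33
AND R5, R4 → R5=33&(-7)=33
XOR R4, R5 → R4=(-7)^33=-40
ADD R4, 16 → R4=(-40)+16=-24
SUB R5, R4 → R5=33-(-24)=57
SHL R5, 3 → R5=57<<3=456
ADD R4, R5 → R4=(-24)+456=432
SHR R4, 1 → R4=432>>1=216
LOAD R5, [8] → R5=M[8]=16
halt.

33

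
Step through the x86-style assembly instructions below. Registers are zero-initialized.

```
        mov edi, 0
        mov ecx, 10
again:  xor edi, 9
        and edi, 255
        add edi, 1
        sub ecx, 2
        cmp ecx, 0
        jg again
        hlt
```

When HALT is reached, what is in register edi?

edi=0
ecx=10
edi=0^9=9
edi=9&255=9
edi=9+1=10
ecx=10-2=8
cmp ecx, 0  (cmp 8,0)
jg again: taken
edi=10^9=3
edi=3&255=3
edi=3+1=4
ecx=8-2=6
cmp ecx, 0  (cmp 6,0)
jg again: taken
edi=4^9=13
edi=13&255=13
edi=13+1=14
ecx=6-2=4
cmp ecx, 0  (cmp 4,0)
jg again: taken
edi=14^9=7
edi=7&255=7
edi=7+1=8
ecx=4-2=2
cmp ecx, 0  (cmp 2,0)
jg again: taken
edi=8^9=1
edi=1&255=1
edi=1+1=2
ecx=2-2=0
cmp ecx, 0  (cmp 0,0)
jg again: not taken
halt.

2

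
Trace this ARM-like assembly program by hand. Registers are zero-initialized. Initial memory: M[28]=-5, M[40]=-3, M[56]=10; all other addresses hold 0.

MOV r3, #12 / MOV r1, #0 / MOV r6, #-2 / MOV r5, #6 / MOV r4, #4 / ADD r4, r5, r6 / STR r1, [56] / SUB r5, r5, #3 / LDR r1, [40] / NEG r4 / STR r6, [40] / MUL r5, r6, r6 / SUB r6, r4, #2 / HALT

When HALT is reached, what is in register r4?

after MOV r3, #12: r3=12
after MOV r1, #0: r1=0
after MOV r6, #-2: r6=-2
after MOV r5, #6: r5=6
after MOV r4, #4: r4=4
after ADD r4, r5, r6: r4=6+(-2)=4
STR r1, [56] → M[56]=0
after SUB r5, r5, #3: r5=6-3=3
after LDR r1, [40]: r1=M[40]=-3
after NEG r4: r4=-(4)=-4
STR r6, [40] → M[40]=-2
after MUL r5, r6, r6: r5=(-2)*(-2)=4
after SUB r6, r4, #2: r6=(-4)-2=-6
halt.

-4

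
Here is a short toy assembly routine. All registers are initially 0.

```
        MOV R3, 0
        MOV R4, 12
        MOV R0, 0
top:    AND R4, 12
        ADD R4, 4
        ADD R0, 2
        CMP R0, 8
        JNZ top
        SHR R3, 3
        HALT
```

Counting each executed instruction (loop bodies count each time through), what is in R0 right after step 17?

R3=0
R4=12
R0=0
R4=12&12=12
R4=12+4=16
R0=0+2=2
CMP R0, 8  (cmp 2,8)
JNZ top: taken
R4=16&12=0
R4=0+4=4
R0=2+2=4
CMP R0, 8  (cmp 4,8)
JNZ top: taken
R4=4&12=4
R4=4+4=8
R0=4+2=6
CMP R0, 8  (cmp 6,8)
After step 17: R0 = 6.

6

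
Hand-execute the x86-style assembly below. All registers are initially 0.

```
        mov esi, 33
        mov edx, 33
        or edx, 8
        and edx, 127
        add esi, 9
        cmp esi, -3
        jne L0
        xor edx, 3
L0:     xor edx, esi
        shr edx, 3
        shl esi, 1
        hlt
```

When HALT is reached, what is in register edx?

mov esi, 33 → esi=33
mov edx, 33 → edx=33
or edx, 8 → edx=33|8=41
and edx, 127 → edx=41&127=41
add esi, 9 → esi=33+9=42
cmp esi, -3  (cmp 42,-3)
jne L0: taken
xor edx, esi → edx=41^42=3
shr edx, 3 → edx=3>>3=0
shl esi, 1 → esi=42<<1=84
halt.

0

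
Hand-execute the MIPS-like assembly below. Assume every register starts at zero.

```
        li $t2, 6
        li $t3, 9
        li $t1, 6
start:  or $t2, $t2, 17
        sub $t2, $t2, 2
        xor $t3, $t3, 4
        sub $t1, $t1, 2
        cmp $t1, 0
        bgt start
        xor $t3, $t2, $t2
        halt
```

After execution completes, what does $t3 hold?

$t2=6
$t3=9
$t1=6
$t2=6|17=23
$t2=23-2=21
$t3=9^4=13
$t1=6-2=4
cmp $t1, 0  (cmp 4,0)
bgt start: taken
$t2=21|17=21
$t2=21-2=19
$t3=13^4=9
$t1=4-2=2
cmp $t1, 0  (cmp 2,0)
bgt start: taken
$t2=19|17=19
$t2=19-2=17
$t3=9^4=13
$t1=2-2=0
cmp $t1, 0  (cmp 0,0)
bgt start: not taken
$t3=17^17=0
halt.

0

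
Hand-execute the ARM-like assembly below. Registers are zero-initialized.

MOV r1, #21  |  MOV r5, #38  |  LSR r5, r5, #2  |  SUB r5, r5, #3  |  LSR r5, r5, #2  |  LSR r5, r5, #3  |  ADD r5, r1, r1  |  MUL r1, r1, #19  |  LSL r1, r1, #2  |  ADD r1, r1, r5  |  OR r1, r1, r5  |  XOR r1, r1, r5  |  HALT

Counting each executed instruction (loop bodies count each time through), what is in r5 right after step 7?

MOV r1, #21 → r1=21
MOV r5, #38 → r5=38
LSR r5, r5, #2 → r5=38>>2=9
SUB r5, r5, #3 → r5=9-3=6
LSR r5, r5, #2 → r5=6>>2=1
LSR r5, r5, #3 → r5=1>>3=0
ADD r5, r1, r1 → r5=21+21=42
After step 7: r5 = 42.

42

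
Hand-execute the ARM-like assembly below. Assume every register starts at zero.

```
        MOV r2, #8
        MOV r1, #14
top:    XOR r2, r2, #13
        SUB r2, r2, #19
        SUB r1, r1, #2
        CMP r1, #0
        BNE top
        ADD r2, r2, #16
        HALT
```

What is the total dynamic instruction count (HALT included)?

after MOV r2, #8: r2=8
after MOV r1, #14: r1=14
after XOR r2, r2, #13: r2=8^13=5
after SUB r2, r2, #19: r2=5-19=-14
after SUB r1, r1, #2: r1=14-2=12
CMP r1, #0  (cmp 12,0)
BNE top: taken
after XOR r2, r2, #13: r2=(-14)^13=-1
after SUB r2, r2, #19: r2=(-1)-19=-20
after SUB r1, r1, #2: r1=12-2=10
CMP r1, #0  (cmp 10,0)
BNE top: taken
after XOR r2, r2, #13: r2=(-20)^13=-31
after SUB r2, r2, #19: r2=(-31)-19=-50
after SUB r1, r1, #2: r1=10-2=8
CMP r1, #0  (cmp 8,0)
BNE top: taken
after XOR r2, r2, #13: r2=(-50)^13=-61
after SUB r2, r2, #19: r2=(-61)-19=-80
after SUB r1, r1, #2: r1=8-2=6
CMP r1, #0  (cmp 6,0)
BNE top: taken
after XOR r2, r2, #13: r2=(-80)^13=-67
after SUB r2, r2, #19: r2=(-67)-19=-86
after SUB r1, r1, #2: r1=6-2=4
CMP r1, #0  (cmp 4,0)
BNE top: taken
after XOR r2, r2, #13: r2=(-86)^13=-89
after SUB r2, r2, #19: r2=(-89)-19=-108
after SUB r1, r1, #2: r1=4-2=2
CMP r1, #0  (cmp 2,0)
BNE top: taken
after XOR r2, r2, #13: r2=(-108)^13=-103
after SUB r2, r2, #19: r2=(-103)-19=-122
after SUB r1, r1, #2: r1=2-2=0
CMP r1, #0  (cmp 0,0)
BNE top: not taken
after ADD r2, r2, #16: r2=(-122)+16=-106
halt.
Total executed instructions: 39.

39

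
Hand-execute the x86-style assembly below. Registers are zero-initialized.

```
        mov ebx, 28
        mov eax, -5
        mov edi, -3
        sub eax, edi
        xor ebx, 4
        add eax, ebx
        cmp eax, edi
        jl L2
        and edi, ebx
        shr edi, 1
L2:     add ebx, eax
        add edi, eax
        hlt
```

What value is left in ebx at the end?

46

ebx=28
eax=-5
edi=-3
eax=(-5)-(-3)=-2
ebx=28^4=24
eax=(-2)+24=22
cmp eax, edi  (cmp 22,-3)
jl L2: not taken
edi=(-3)&24=24
edi=24>>1=12
ebx=24+22=46
edi=12+22=34
halt.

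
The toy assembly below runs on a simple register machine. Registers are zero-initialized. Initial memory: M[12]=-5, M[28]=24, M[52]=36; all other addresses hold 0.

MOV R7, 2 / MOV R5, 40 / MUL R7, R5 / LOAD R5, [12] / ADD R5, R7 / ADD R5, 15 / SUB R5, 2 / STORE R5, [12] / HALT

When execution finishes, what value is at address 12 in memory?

88

after MOV R7, 2: R7=2
after MOV R5, 40: R5=40
after MUL R7, R5: R7=2*40=80
after LOAD R5, [12]: R5=M[12]=-5
after ADD R5, R7: R5=(-5)+80=75
after ADD R5, 15: R5=75+15=90
after SUB R5, 2: R5=90-2=88
STORE R5, [12] → M[12]=88
halt.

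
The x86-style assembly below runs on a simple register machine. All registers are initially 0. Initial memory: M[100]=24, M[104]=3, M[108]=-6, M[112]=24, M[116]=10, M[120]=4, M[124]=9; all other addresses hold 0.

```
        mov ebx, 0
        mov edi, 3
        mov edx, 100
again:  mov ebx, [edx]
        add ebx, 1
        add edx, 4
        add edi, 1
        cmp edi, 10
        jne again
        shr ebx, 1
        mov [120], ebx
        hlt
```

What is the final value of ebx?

ebx=0
edi=3
edx=100
ebx=M[100]=24
ebx=24+1=25
edx=100+4=104
edi=3+1=4
cmp edi, 10  (cmp 4,10)
jne again: taken
ebx=M[104]=3
ebx=3+1=4
edx=104+4=108
edi=4+1=5
cmp edi, 10  (cmp 5,10)
jne again: taken
ebx=M[108]=-6
ebx=(-6)+1=-5
edx=108+4=112
edi=5+1=6
cmp edi, 10  (cmp 6,10)
jne again: taken
ebx=M[112]=24
ebx=24+1=25
edx=112+4=116
edi=6+1=7
cmp edi, 10  (cmp 7,10)
jne again: taken
ebx=M[116]=10
ebx=10+1=11
edx=116+4=120
edi=7+1=8
cmp edi, 10  (cmp 8,10)
jne again: taken
ebx=M[120]=4
ebx=4+1=5
edx=120+4=124
edi=8+1=9
cmp edi, 10  (cmp 9,10)
jne again: taken
ebx=M[124]=9
ebx=9+1=10
edx=124+4=128
edi=9+1=10
cmp edi, 10  (cmp 10,10)
jne again: not taken
ebx=10>>1=5
mov [120], ebx → M[120]=5
halt.

5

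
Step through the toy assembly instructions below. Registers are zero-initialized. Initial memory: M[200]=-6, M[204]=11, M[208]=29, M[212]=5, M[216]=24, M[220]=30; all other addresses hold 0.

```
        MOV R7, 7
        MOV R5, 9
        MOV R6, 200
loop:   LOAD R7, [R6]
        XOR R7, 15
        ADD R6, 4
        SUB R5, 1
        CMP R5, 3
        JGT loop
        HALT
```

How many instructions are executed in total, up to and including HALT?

40

MOV R7, 7 → R7=7
MOV R5, 9 → R5=9
MOV R6, 200 → R6=200
LOAD R7, [R6] → R7=M[200]=-6
XOR R7, 15 → R7=(-6)^15=-11
ADD R6, 4 → R6=200+4=204
SUB R5, 1 → R5=9-1=8
CMP R5, 3  (cmp 8,3)
JGT loop: taken
LOAD R7, [R6] → R7=M[204]=11
XOR R7, 15 → R7=11^15=4
ADD R6, 4 → R6=204+4=208
SUB R5, 1 → R5=8-1=7
CMP R5, 3  (cmp 7,3)
JGT loop: taken
LOAD R7, [R6] → R7=M[208]=29
XOR R7, 15 → R7=29^15=18
ADD R6, 4 → R6=208+4=212
SUB R5, 1 → R5=7-1=6
CMP R5, 3  (cmp 6,3)
JGT loop: taken
LOAD R7, [R6] → R7=M[212]=5
XOR R7, 15 → R7=5^15=10
ADD R6, 4 → R6=212+4=216
SUB R5, 1 → R5=6-1=5
CMP R5, 3  (cmp 5,3)
JGT loop: taken
LOAD R7, [R6] → R7=M[216]=24
XOR R7, 15 → R7=24^15=23
ADD R6, 4 → R6=216+4=220
SUB R5, 1 → R5=5-1=4
CMP R5, 3  (cmp 4,3)
JGT loop: taken
LOAD R7, [R6] → R7=M[220]=30
XOR R7, 15 → R7=30^15=17
ADD R6, 4 → R6=220+4=224
SUB R5, 1 → R5=4-1=3
CMP R5, 3  (cmp 3,3)
JGT loop: not taken
halt.
Total executed instructions: 40.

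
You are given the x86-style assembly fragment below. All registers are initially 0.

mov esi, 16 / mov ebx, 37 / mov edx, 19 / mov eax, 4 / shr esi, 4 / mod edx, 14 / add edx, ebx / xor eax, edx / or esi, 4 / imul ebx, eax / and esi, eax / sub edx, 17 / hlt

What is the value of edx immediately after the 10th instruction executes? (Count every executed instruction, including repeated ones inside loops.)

esi=16
ebx=37
edx=19
eax=4
esi=16>>4=1
edx=19%14=5
edx=5+37=42
eax=4^42=46
esi=1|4=5
ebx=37*46=1702
After step 10: edx = 42.

42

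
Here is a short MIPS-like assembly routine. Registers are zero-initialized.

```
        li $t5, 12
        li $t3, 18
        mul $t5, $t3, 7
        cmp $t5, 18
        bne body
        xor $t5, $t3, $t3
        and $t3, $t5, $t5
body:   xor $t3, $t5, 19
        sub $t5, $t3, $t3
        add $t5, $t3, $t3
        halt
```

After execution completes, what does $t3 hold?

109

$t5=12
$t3=18
$t5=18*7=126
cmp $t5, 18  (cmp 126,18)
bne body: taken
$t3=126^19=109
$t5=109-109=0
$t5=109+109=218
halt.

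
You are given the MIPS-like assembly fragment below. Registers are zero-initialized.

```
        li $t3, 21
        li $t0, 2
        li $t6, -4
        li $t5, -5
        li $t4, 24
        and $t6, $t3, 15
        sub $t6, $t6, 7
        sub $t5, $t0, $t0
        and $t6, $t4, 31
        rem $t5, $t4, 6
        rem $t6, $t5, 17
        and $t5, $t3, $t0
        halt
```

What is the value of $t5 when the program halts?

0

$t3=21
$t0=2
$t6=-4
$t5=-5
$t4=24
$t6=21&15=5
$t6=5-7=-2
$t5=2-2=0
$t6=24&31=24
$t5=24%6=0
$t6=0%17=0
$t5=21&2=0
halt.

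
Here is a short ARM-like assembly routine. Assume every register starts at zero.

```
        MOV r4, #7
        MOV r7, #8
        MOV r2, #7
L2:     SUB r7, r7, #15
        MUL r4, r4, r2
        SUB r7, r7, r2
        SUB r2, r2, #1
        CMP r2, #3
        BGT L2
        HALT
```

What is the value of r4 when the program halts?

r4=7
r7=8
r2=7
r7=8-15=-7
r4=7*7=49
r7=(-7)-7=-14
r2=7-1=6
CMP r2, #3  (cmp 6,3)
BGT L2: taken
r7=(-14)-15=-29
r4=49*6=294
r7=(-29)-6=-35
r2=6-1=5
CMP r2, #3  (cmp 5,3)
BGT L2: taken
r7=(-35)-15=-50
r4=294*5=1470
r7=(-50)-5=-55
r2=5-1=4
CMP r2, #3  (cmp 4,3)
BGT L2: taken
r7=(-55)-15=-70
r4=1470*4=5880
r7=(-70)-4=-74
r2=4-1=3
CMP r2, #3  (cmp 3,3)
BGT L2: not taken
halt.

5880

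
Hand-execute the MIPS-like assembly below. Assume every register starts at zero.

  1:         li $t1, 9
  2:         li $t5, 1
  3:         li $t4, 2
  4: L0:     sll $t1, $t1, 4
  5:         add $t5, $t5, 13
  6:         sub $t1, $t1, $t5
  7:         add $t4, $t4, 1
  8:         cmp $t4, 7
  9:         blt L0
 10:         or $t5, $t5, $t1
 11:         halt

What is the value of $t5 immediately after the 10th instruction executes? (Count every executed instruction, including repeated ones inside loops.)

14

$t1=9
$t5=1
$t4=2
$t1=9<<4=144
$t5=1+13=14
$t1=144-14=130
$t4=2+1=3
cmp $t4, 7  (cmp 3,7)
blt L0: taken
$t1=130<<4=2080
After step 10: $t5 = 14.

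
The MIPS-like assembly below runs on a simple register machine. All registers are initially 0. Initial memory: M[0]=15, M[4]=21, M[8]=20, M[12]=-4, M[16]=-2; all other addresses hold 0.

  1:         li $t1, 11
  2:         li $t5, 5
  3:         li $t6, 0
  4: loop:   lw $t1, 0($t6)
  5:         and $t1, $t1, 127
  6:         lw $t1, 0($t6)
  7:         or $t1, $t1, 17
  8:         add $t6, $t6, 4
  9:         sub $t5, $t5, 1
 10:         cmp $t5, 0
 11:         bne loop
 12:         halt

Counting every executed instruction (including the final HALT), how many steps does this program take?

44

$t1=11
$t5=5
$t6=0
$t1=M[0]=15
$t1=15&127=15
$t1=M[0]=15
$t1=15|17=31
$t6=0+4=4
$t5=5-1=4
cmp $t5, 0  (cmp 4,0)
bne loop: taken
$t1=M[4]=21
$t1=21&127=21
$t1=M[4]=21
$t1=21|17=21
$t6=4+4=8
$t5=4-1=3
cmp $t5, 0  (cmp 3,0)
bne loop: taken
$t1=M[8]=20
$t1=20&127=20
$t1=M[8]=20
$t1=20|17=21
$t6=8+4=12
$t5=3-1=2
cmp $t5, 0  (cmp 2,0)
bne loop: taken
$t1=M[12]=-4
$t1=(-4)&127=124
$t1=M[12]=-4
$t1=(-4)|17=-3
$t6=12+4=16
$t5=2-1=1
cmp $t5, 0  (cmp 1,0)
bne loop: taken
$t1=M[16]=-2
$t1=(-2)&127=126
$t1=M[16]=-2
$t1=(-2)|17=-1
$t6=16+4=20
$t5=1-1=0
cmp $t5, 0  (cmp 0,0)
bne loop: not taken
halt.
Total executed instructions: 44.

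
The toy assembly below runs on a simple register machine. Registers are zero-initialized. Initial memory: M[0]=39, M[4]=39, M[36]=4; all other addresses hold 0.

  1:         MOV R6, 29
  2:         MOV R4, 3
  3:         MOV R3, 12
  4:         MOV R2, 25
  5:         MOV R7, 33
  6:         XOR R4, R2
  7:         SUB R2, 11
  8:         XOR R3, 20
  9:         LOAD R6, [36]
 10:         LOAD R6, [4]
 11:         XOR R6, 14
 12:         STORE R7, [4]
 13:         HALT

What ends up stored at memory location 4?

R6=29
R4=3
R3=12
R2=25
R7=33
R4=3^25=26
R2=25-11=14
R3=12^20=24
R6=M[36]=4
R6=M[4]=39
R6=39^14=41
STORE R7, [4] → M[4]=33
halt.

33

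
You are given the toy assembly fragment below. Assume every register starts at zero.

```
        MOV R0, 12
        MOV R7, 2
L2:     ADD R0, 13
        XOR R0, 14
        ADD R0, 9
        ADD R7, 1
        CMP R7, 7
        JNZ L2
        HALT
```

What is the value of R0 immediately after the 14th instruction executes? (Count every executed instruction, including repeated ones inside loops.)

R0=12
R7=2
R0=12+13=25
R0=25^14=23
R0=23+9=32
R7=2+1=3
CMP R7, 7  (cmp 3,7)
JNZ L2: taken
R0=32+13=45
R0=45^14=35
R0=35+9=44
R7=3+1=4
CMP R7, 7  (cmp 4,7)
JNZ L2: taken
After step 14: R0 = 44.

44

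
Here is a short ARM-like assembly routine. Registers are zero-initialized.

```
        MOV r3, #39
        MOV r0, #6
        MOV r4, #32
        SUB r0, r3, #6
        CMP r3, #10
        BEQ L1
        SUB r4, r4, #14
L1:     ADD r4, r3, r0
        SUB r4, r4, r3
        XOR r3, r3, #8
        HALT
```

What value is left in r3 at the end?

MOV r3, #39 → r3=39
MOV r0, #6 → r0=6
MOV r4, #32 → r4=32
SUB r0, r3, #6 → r0=39-6=33
CMP r3, #10  (cmp 39,10)
BEQ L1: not taken
SUB r4, r4, #14 → r4=32-14=18
ADD r4, r3, r0 → r4=39+33=72
SUB r4, r4, r3 → r4=72-39=33
XOR r3, r3, #8 → r3=39^8=47
halt.

47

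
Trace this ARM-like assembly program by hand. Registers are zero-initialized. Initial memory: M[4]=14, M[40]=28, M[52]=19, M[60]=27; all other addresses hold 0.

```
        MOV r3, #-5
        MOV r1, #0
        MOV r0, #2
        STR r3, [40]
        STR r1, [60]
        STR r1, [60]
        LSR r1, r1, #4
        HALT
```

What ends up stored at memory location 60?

0

MOV r3, #-5 → r3=-5
MOV r1, #0 → r1=0
MOV r0, #2 → r0=2
STR r3, [40] → M[40]=-5
STR r1, [60] → M[60]=0
STR r1, [60] → M[60]=0
LSR r1, r1, #4 → r1=0>>4=0
halt.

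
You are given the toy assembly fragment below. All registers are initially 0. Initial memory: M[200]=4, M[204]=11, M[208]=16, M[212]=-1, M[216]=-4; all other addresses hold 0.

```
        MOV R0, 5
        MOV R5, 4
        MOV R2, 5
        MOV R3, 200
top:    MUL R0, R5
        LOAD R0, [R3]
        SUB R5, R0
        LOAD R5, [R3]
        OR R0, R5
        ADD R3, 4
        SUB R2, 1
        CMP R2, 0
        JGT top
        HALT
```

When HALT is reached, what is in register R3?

220

MOV R0, 5 → R0=5
MOV R5, 4 → R5=4
MOV R2, 5 → R2=5
MOV R3, 200 → R3=200
MUL R0, R5 → R0=5*4=20
LOAD R0, [R3] → R0=M[200]=4
SUB R5, R0 → R5=4-4=0
LOAD R5, [R3] → R5=M[200]=4
OR R0, R5 → R0=4|4=4
ADD R3, 4 → R3=200+4=204
SUB R2, 1 → R2=5-1=4
CMP R2, 0  (cmp 4,0)
JGT top: taken
MUL R0, R5 → R0=4*4=16
LOAD R0, [R3] → R0=M[204]=11
SUB R5, R0 → R5=4-11=-7
LOAD R5, [R3] → R5=M[204]=11
OR R0, R5 → R0=11|11=11
ADD R3, 4 → R3=204+4=208
SUB R2, 1 → R2=4-1=3
CMP R2, 0  (cmp 3,0)
JGT top: taken
MUL R0, R5 → R0=11*11=121
LOAD R0, [R3] → R0=M[208]=16
SUB R5, R0 → R5=11-16=-5
LOAD R5, [R3] → R5=M[208]=16
OR R0, R5 → R0=16|16=16
ADD R3, 4 → R3=208+4=212
SUB R2, 1 → R2=3-1=2
CMP R2, 0  (cmp 2,0)
JGT top: taken
MUL R0, R5 → R0=16*16=256
LOAD R0, [R3] → R0=M[212]=-1
SUB R5, R0 → R5=16-(-1)=17
LOAD R5, [R3] → R5=M[212]=-1
OR R0, R5 → R0=(-1)|(-1)=-1
ADD R3, 4 → R3=212+4=216
SUB R2, 1 → R2=2-1=1
CMP R2, 0  (cmp 1,0)
JGT top: taken
MUL R0, R5 → R0=(-1)*(-1)=1
LOAD R0, [R3] → R0=M[216]=-4
SUB R5, R0 → R5=(-1)-(-4)=3
LOAD R5, [R3] → R5=M[216]=-4
OR R0, R5 → R0=(-4)|(-4)=-4
ADD R3, 4 → R3=216+4=220
SUB R2, 1 → R2=1-1=0
CMP R2, 0  (cmp 0,0)
JGT top: not taken
halt.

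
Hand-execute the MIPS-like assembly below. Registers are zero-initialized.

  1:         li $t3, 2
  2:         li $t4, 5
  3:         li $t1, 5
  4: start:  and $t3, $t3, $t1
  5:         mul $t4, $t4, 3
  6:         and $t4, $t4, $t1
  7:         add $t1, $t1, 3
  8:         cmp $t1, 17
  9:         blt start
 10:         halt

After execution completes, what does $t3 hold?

li $t3, 2 → $t3=2
li $t4, 5 → $t4=5
li $t1, 5 → $t1=5
and $t3, $t3, $t1 → $t3=2&5=0
mul $t4, $t4, 3 → $t4=5*3=15
and $t4, $t4, $t1 → $t4=15&5=5
add $t1, $t1, 3 → $t1=5+3=8
cmp $t1, 17  (cmp 8,17)
blt start: taken
and $t3, $t3, $t1 → $t3=0&8=0
mul $t4, $t4, 3 → $t4=5*3=15
and $t4, $t4, $t1 → $t4=15&8=8
add $t1, $t1, 3 → $t1=8+3=11
cmp $t1, 17  (cmp 11,17)
blt start: taken
and $t3, $t3, $t1 → $t3=0&11=0
mul $t4, $t4, 3 → $t4=8*3=24
and $t4, $t4, $t1 → $t4=24&11=8
add $t1, $t1, 3 → $t1=11+3=14
cmp $t1, 17  (cmp 14,17)
blt start: taken
and $t3, $t3, $t1 → $t3=0&14=0
mul $t4, $t4, 3 → $t4=8*3=24
and $t4, $t4, $t1 → $t4=24&14=8
add $t1, $t1, 3 → $t1=14+3=17
cmp $t1, 17  (cmp 17,17)
blt start: not taken
halt.

0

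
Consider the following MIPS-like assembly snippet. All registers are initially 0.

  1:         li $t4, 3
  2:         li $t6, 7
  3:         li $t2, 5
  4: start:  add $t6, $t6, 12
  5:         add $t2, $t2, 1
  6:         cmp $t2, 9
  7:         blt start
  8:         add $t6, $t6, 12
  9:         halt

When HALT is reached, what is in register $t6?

67

$t4=3
$t6=7
$t2=5
$t6=7+12=19
$t2=5+1=6
cmp $t2, 9  (cmp 6,9)
blt start: taken
$t6=19+12=31
$t2=6+1=7
cmp $t2, 9  (cmp 7,9)
blt start: taken
$t6=31+12=43
$t2=7+1=8
cmp $t2, 9  (cmp 8,9)
blt start: taken
$t6=43+12=55
$t2=8+1=9
cmp $t2, 9  (cmp 9,9)
blt start: not taken
$t6=55+12=67
halt.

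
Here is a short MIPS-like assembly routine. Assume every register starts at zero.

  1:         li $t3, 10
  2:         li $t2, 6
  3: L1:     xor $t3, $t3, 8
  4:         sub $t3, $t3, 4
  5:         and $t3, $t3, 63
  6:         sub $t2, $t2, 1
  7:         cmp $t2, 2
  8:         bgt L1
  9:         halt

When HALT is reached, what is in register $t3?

$t3=10
$t2=6
$t3=10^8=2
$t3=2-4=-2
$t3=(-2)&63=62
$t2=6-1=5
cmp $t2, 2  (cmp 5,2)
bgt L1: taken
$t3=62^8=54
$t3=54-4=50
$t3=50&63=50
$t2=5-1=4
cmp $t2, 2  (cmp 4,2)
bgt L1: taken
$t3=50^8=58
$t3=58-4=54
$t3=54&63=54
$t2=4-1=3
cmp $t2, 2  (cmp 3,2)
bgt L1: taken
$t3=54^8=62
$t3=62-4=58
$t3=58&63=58
$t2=3-1=2
cmp $t2, 2  (cmp 2,2)
bgt L1: not taken
halt.

58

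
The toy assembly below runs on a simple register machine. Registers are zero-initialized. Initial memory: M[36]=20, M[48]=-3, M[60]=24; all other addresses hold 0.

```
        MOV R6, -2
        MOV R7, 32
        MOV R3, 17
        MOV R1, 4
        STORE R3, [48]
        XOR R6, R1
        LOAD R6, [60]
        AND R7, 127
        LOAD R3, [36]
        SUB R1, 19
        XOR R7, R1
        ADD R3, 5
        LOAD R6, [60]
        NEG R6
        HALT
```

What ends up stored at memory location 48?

after MOV R6, -2: R6=-2
after MOV R7, 32: R7=32
after MOV R3, 17: R3=17
after MOV R1, 4: R1=4
STORE R3, [48] → M[48]=17
after XOR R6, R1: R6=(-2)^4=-6
after LOAD R6, [60]: R6=M[60]=24
after AND R7, 127: R7=32&127=32
after LOAD R3, [36]: R3=M[36]=20
after SUB R1, 19: R1=4-19=-15
after XOR R7, R1: R7=32^(-15)=-47
after ADD R3, 5: R3=20+5=25
after LOAD R6, [60]: R6=M[60]=24
after NEG R6: R6=-(24)=-24
halt.

17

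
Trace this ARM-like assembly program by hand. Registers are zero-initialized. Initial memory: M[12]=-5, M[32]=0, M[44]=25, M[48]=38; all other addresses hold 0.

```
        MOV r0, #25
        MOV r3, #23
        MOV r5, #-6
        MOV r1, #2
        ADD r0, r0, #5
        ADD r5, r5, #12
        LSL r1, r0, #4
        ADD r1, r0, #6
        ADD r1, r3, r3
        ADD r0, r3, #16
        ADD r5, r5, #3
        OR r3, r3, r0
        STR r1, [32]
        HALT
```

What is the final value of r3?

55

after MOV r0, #25: r0=25
after MOV r3, #23: r3=23
after MOV r5, #-6: r5=-6
after MOV r1, #2: r1=2
after ADD r0, r0, #5: r0=25+5=30
after ADD r5, r5, #12: r5=(-6)+12=6
after LSL r1, r0, #4: r1=30<<4=480
after ADD r1, r0, #6: r1=30+6=36
after ADD r1, r3, r3: r1=23+23=46
after ADD r0, r3, #16: r0=23+16=39
after ADD r5, r5, #3: r5=6+3=9
after OR r3, r3, r0: r3=23|39=55
STR r1, [32] → M[32]=46
halt.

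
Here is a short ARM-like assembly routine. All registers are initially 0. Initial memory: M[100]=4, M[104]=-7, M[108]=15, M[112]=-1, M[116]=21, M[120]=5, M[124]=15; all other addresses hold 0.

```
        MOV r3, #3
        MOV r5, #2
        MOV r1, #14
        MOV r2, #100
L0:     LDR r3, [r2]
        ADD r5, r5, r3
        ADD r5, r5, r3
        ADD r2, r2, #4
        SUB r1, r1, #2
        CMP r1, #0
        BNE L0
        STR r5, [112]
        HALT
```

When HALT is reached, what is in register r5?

106

after MOV r3, #3: r3=3
after MOV r5, #2: r5=2
after MOV r1, #14: r1=14
after MOV r2, #100: r2=100
after LDR r3, [r2]: r3=M[100]=4
after ADD r5, r5, r3: r5=2+4=6
after ADD r5, r5, r3: r5=6+4=10
after ADD r2, r2, #4: r2=100+4=104
after SUB r1, r1, #2: r1=14-2=12
CMP r1, #0  (cmp 12,0)
BNE L0: taken
after LDR r3, [r2]: r3=M[104]=-7
after ADD r5, r5, r3: r5=10+(-7)=3
after ADD r5, r5, r3: r5=3+(-7)=-4
after ADD r2, r2, #4: r2=104+4=108
after SUB r1, r1, #2: r1=12-2=10
CMP r1, #0  (cmp 10,0)
BNE L0: taken
after LDR r3, [r2]: r3=M[108]=15
after ADD r5, r5, r3: r5=(-4)+15=11
after ADD r5, r5, r3: r5=11+15=26
after ADD r2, r2, #4: r2=108+4=112
after SUB r1, r1, #2: r1=10-2=8
CMP r1, #0  (cmp 8,0)
BNE L0: taken
after LDR r3, [r2]: r3=M[112]=-1
after ADD r5, r5, r3: r5=26+(-1)=25
after ADD r5, r5, r3: r5=25+(-1)=24
after ADD r2, r2, #4: r2=112+4=116
after SUB r1, r1, #2: r1=8-2=6
CMP r1, #0  (cmp 6,0)
BNE L0: taken
after LDR r3, [r2]: r3=M[116]=21
after ADD r5, r5, r3: r5=24+21=45
after ADD r5, r5, r3: r5=45+21=66
after ADD r2, r2, #4: r2=116+4=120
after SUB r1, r1, #2: r1=6-2=4
CMP r1, #0  (cmp 4,0)
BNE L0: taken
after LDR r3, [r2]: r3=M[120]=5
after ADD r5, r5, r3: r5=66+5=71
after ADD r5, r5, r3: r5=71+5=76
after ADD r2, r2, #4: r2=120+4=124
after SUB r1, r1, #2: r1=4-2=2
CMP r1, #0  (cmp 2,0)
BNE L0: taken
after LDR r3, [r2]: r3=M[124]=15
after ADD r5, r5, r3: r5=76+15=91
after ADD r5, r5, r3: r5=91+15=106
after ADD r2, r2, #4: r2=124+4=128
after SUB r1, r1, #2: r1=2-2=0
CMP r1, #0  (cmp 0,0)
BNE L0: not taken
STR r5, [112] → M[112]=106
halt.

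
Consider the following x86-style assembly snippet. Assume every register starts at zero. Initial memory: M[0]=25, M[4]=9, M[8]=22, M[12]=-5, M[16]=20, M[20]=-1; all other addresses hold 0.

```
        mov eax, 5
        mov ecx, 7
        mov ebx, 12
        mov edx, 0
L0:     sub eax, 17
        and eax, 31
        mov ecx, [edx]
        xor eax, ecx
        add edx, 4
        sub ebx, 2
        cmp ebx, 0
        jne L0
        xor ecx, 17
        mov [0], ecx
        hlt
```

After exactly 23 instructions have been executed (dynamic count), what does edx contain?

8

after mov eax, 5: eax=5
after mov ecx, 7: ecx=7
after mov ebx, 12: ebx=12
after mov edx, 0: edx=0
after sub eax, 17: eax=5-17=-12
after and eax, 31: eax=(-12)&31=20
after mov ecx, [edx]: ecx=M[0]=25
after xor eax, ecx: eax=20^25=13
after add edx, 4: edx=0+4=4
after sub ebx, 2: ebx=12-2=10
cmp ebx, 0  (cmp 10,0)
jne L0: taken
after sub eax, 17: eax=13-17=-4
after and eax, 31: eax=(-4)&31=28
after mov ecx, [edx]: ecx=M[4]=9
after xor eax, ecx: eax=28^9=21
after add edx, 4: edx=4+4=8
after sub ebx, 2: ebx=10-2=8
cmp ebx, 0  (cmp 8,0)
jne L0: taken
after sub eax, 17: eax=21-17=4
after and eax, 31: eax=4&31=4
after mov ecx, [edx]: ecx=M[8]=22
After step 23: edx = 8.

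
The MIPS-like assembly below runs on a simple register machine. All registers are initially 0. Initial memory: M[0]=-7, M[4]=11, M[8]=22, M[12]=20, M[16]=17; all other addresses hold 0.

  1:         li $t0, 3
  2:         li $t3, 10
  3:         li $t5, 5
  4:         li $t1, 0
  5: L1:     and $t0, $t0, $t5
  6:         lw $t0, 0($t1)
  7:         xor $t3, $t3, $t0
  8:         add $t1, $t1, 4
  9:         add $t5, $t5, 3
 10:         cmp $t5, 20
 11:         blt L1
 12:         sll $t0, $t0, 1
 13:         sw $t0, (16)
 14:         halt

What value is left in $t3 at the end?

-21

$t0=3
$t3=10
$t5=5
$t1=0
$t0=3&5=1
$t0=M[0]=-7
$t3=10^(-7)=-13
$t1=0+4=4
$t5=5+3=8
cmp $t5, 20  (cmp 8,20)
blt L1: taken
$t0=(-7)&8=8
$t0=M[4]=11
$t3=(-13)^11=-8
$t1=4+4=8
$t5=8+3=11
cmp $t5, 20  (cmp 11,20)
blt L1: taken
$t0=11&11=11
$t0=M[8]=22
$t3=(-8)^22=-18
$t1=8+4=12
$t5=11+3=14
cmp $t5, 20  (cmp 14,20)
blt L1: taken
$t0=22&14=6
$t0=M[12]=20
$t3=(-18)^20=-6
$t1=12+4=16
$t5=14+3=17
cmp $t5, 20  (cmp 17,20)
blt L1: taken
$t0=20&17=16
$t0=M[16]=17
$t3=(-6)^17=-21
$t1=16+4=20
$t5=17+3=20
cmp $t5, 20  (cmp 20,20)
blt L1: not taken
$t0=17<<1=34
sw $t0, (16) → M[16]=34
halt.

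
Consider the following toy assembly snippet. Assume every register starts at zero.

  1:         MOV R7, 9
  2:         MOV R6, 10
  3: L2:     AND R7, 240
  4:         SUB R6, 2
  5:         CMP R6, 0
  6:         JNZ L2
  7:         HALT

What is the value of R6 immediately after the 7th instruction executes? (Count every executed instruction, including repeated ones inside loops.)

8

MOV R7, 9 → R7=9
MOV R6, 10 → R6=10
AND R7, 240 → R7=9&240=0
SUB R6, 2 → R6=10-2=8
CMP R6, 0  (cmp 8,0)
JNZ L2: taken
AND R7, 240 → R7=0&240=0
After step 7: R6 = 8.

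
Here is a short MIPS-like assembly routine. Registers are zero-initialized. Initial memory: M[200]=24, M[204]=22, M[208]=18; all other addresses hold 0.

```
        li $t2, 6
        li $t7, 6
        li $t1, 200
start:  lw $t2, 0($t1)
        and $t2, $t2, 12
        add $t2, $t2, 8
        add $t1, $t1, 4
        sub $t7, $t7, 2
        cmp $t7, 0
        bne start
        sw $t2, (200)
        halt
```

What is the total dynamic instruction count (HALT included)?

26

$t2=6
$t7=6
$t1=200
$t2=M[200]=24
$t2=24&12=8
$t2=8+8=16
$t1=200+4=204
$t7=6-2=4
cmp $t7, 0  (cmp 4,0)
bne start: taken
$t2=M[204]=22
$t2=22&12=4
$t2=4+8=12
$t1=204+4=208
$t7=4-2=2
cmp $t7, 0  (cmp 2,0)
bne start: taken
$t2=M[208]=18
$t2=18&12=0
$t2=0+8=8
$t1=208+4=212
$t7=2-2=0
cmp $t7, 0  (cmp 0,0)
bne start: not taken
sw $t2, (200) → M[200]=8
halt.
Total executed instructions: 26.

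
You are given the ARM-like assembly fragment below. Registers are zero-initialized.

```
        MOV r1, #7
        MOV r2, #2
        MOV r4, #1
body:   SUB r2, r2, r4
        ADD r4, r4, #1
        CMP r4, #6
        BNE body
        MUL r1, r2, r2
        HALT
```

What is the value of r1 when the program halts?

MOV r1, #7 → r1=7
MOV r2, #2 → r2=2
MOV r4, #1 → r4=1
SUB r2, r2, r4 → r2=2-1=1
ADD r4, r4, #1 → r4=1+1=2
CMP r4, #6  (cmp 2,6)
BNE body: taken
SUB r2, r2, r4 → r2=1-2=-1
ADD r4, r4, #1 → r4=2+1=3
CMP r4, #6  (cmp 3,6)
BNE body: taken
SUB r2, r2, r4 → r2=(-1)-3=-4
ADD r4, r4, #1 → r4=3+1=4
CMP r4, #6  (cmp 4,6)
BNE body: taken
SUB r2, r2, r4 → r2=(-4)-4=-8
ADD r4, r4, #1 → r4=4+1=5
CMP r4, #6  (cmp 5,6)
BNE body: taken
SUB r2, r2, r4 → r2=(-8)-5=-13
ADD r4, r4, #1 → r4=5+1=6
CMP r4, #6  (cmp 6,6)
BNE body: not taken
MUL r1, r2, r2 → r1=(-13)*(-13)=169
halt.

169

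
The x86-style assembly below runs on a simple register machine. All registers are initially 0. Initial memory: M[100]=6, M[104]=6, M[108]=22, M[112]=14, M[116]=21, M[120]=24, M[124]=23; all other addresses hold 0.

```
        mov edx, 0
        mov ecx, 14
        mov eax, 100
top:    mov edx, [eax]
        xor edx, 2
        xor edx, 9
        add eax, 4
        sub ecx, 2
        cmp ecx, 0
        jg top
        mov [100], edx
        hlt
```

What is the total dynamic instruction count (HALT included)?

mov edx, 0 → edx=0
mov ecx, 14 → ecx=14
mov eax, 100 → eax=100
mov edx, [eax] → edx=M[100]=6
xor edx, 2 → edx=6^2=4
xor edx, 9 → edx=4^9=13
add eax, 4 → eax=100+4=104
sub ecx, 2 → ecx=14-2=12
cmp ecx, 0  (cmp 12,0)
jg top: taken
mov edx, [eax] → edx=M[104]=6
xor edx, 2 → edx=6^2=4
xor edx, 9 → edx=4^9=13
add eax, 4 → eax=104+4=108
sub ecx, 2 → ecx=12-2=10
cmp ecx, 0  (cmp 10,0)
jg top: taken
mov edx, [eax] → edx=M[108]=22
xor edx, 2 → edx=22^2=20
xor edx, 9 → edx=20^9=29
add eax, 4 → eax=108+4=112
sub ecx, 2 → ecx=10-2=8
cmp ecx, 0  (cmp 8,0)
jg top: taken
mov edx, [eax] → edx=M[112]=14
xor edx, 2 → edx=14^2=12
xor edx, 9 → edx=12^9=5
add eax, 4 → eax=112+4=116
sub ecx, 2 → ecx=8-2=6
cmp ecx, 0  (cmp 6,0)
jg top: taken
mov edx, [eax] → edx=M[116]=21
xor edx, 2 → edx=21^2=23
xor edx, 9 → edx=23^9=30
add eax, 4 → eax=116+4=120
sub ecx, 2 → ecx=6-2=4
cmp ecx, 0  (cmp 4,0)
jg top: taken
mov edx, [eax] → edx=M[120]=24
xor edx, 2 → edx=24^2=26
xor edx, 9 → edx=26^9=19
add eax, 4 → eax=120+4=124
sub ecx, 2 → ecx=4-2=2
cmp ecx, 0  (cmp 2,0)
jg top: taken
mov edx, [eax] → edx=M[124]=23
xor edx, 2 → edx=23^2=21
xor edx, 9 → edx=21^9=28
add eax, 4 → eax=124+4=128
sub ecx, 2 → ecx=2-2=0
cmp ecx, 0  (cmp 0,0)
jg top: not taken
mov [100], edx → M[100]=28
halt.
Total executed instructions: 54.

54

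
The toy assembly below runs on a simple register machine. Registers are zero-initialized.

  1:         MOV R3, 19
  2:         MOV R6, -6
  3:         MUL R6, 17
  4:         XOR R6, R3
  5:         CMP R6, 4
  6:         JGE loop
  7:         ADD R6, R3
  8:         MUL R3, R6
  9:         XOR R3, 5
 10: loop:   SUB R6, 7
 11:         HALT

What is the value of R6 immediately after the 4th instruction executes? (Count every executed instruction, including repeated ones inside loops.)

MOV R3, 19 → R3=19
MOV R6, -6 → R6=-6
MUL R6, 17 → R6=(-6)*17=-102
XOR R6, R3 → R6=(-102)^19=-119
After step 4: R6 = -119.

-119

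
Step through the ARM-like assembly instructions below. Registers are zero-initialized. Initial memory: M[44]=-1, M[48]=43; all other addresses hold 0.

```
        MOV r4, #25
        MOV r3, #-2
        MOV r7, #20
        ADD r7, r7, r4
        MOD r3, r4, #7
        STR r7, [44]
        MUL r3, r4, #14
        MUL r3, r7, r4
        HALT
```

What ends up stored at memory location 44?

r4=25
r3=-2
r7=20
r7=20+25=45
r3=25%7=4
STR r7, [44] → M[44]=45
r3=25*14=350
r3=45*25=1125
halt.

45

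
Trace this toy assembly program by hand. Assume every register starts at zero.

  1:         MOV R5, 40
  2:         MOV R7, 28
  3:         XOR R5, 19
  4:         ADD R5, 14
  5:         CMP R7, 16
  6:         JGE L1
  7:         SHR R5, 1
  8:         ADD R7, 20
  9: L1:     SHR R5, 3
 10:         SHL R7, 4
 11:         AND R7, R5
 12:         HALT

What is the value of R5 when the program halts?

after MOV R5, 40: R5=40
after MOV R7, 28: R7=28
after XOR R5, 19: R5=40^19=59
after ADD R5, 14: R5=59+14=73
CMP R7, 16  (cmp 28,16)
JGE L1: taken
after SHR R5, 3: R5=73>>3=9
after SHL R7, 4: R7=28<<4=448
after AND R7, R5: R7=448&9=0
halt.

9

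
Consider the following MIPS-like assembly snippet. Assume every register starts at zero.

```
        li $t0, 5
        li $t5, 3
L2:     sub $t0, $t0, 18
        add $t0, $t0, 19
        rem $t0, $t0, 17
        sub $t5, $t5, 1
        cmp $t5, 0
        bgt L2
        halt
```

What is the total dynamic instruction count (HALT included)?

21

li $t0, 5 → $t0=5
li $t5, 3 → $t5=3
sub $t0, $t0, 18 → $t0=5-18=-13
add $t0, $t0, 19 → $t0=(-13)+19=6
rem $t0, $t0, 17 → $t0=6%17=6
sub $t5, $t5, 1 → $t5=3-1=2
cmp $t5, 0  (cmp 2,0)
bgt L2: taken
sub $t0, $t0, 18 → $t0=6-18=-12
add $t0, $t0, 19 → $t0=(-12)+19=7
rem $t0, $t0, 17 → $t0=7%17=7
sub $t5, $t5, 1 → $t5=2-1=1
cmp $t5, 0  (cmp 1,0)
bgt L2: taken
sub $t0, $t0, 18 → $t0=7-18=-11
add $t0, $t0, 19 → $t0=(-11)+19=8
rem $t0, $t0, 17 → $t0=8%17=8
sub $t5, $t5, 1 → $t5=1-1=0
cmp $t5, 0  (cmp 0,0)
bgt L2: not taken
halt.
Total executed instructions: 21.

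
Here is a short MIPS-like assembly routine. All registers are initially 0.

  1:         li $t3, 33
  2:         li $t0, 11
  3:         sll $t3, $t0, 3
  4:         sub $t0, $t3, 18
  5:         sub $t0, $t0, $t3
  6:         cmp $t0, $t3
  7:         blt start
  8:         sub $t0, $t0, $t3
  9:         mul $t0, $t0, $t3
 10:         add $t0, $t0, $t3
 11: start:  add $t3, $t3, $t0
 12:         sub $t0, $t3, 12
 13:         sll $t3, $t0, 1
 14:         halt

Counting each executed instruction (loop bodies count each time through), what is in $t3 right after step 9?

$t3=33
$t0=11
$t3=11<<3=88
$t0=88-18=70
$t0=70-88=-18
cmp $t0, $t3  (cmp -18,88)
blt start: taken
$t3=88+(-18)=70
$t0=70-12=58
After step 9: $t3 = 70.

70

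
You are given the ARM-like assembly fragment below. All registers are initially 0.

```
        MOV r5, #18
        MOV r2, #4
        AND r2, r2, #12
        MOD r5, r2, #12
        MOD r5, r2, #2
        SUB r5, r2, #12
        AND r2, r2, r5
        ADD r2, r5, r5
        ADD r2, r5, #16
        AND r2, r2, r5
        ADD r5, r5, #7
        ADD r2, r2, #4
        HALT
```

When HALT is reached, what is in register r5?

-1

r5=18
r2=4
r2=4&12=4
r5=4%12=4
r5=4%2=0
r5=4-12=-8
r2=4&(-8)=0
r2=(-8)+(-8)=-16
r2=(-8)+16=8
r2=8&(-8)=8
r5=(-8)+7=-1
r2=8+4=12
halt.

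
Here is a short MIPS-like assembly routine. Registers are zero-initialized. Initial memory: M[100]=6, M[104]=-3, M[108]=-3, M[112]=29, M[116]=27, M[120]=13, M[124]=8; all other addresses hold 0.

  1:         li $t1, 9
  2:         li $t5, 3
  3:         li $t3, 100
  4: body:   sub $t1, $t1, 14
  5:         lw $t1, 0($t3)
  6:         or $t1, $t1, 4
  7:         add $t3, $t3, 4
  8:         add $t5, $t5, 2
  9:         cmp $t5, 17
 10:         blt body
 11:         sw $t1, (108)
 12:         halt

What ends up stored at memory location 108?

$t1=9
$t5=3
$t3=100
$t1=9-14=-5
$t1=M[100]=6
$t1=6|4=6
$t3=100+4=104
$t5=3+2=5
cmp $t5, 17  (cmp 5,17)
blt body: taken
$t1=6-14=-8
$t1=M[104]=-3
$t1=(-3)|4=-3
$t3=104+4=108
$t5=5+2=7
cmp $t5, 17  (cmp 7,17)
blt body: taken
$t1=(-3)-14=-17
$t1=M[108]=-3
$t1=(-3)|4=-3
$t3=108+4=112
$t5=7+2=9
cmp $t5, 17  (cmp 9,17)
blt body: taken
$t1=(-3)-14=-17
$t1=M[112]=29
$t1=29|4=29
$t3=112+4=116
$t5=9+2=11
cmp $t5, 17  (cmp 11,17)
blt body: taken
$t1=29-14=15
$t1=M[116]=27
$t1=27|4=31
$t3=116+4=120
$t5=11+2=13
cmp $t5, 17  (cmp 13,17)
blt body: taken
$t1=31-14=17
$t1=M[120]=13
$t1=13|4=13
$t3=120+4=124
$t5=13+2=15
cmp $t5, 17  (cmp 15,17)
blt body: taken
$t1=13-14=-1
$t1=M[124]=8
$t1=8|4=12
$t3=124+4=128
$t5=15+2=17
cmp $t5, 17  (cmp 17,17)
blt body: not taken
sw $t1, (108) → M[108]=12
halt.

12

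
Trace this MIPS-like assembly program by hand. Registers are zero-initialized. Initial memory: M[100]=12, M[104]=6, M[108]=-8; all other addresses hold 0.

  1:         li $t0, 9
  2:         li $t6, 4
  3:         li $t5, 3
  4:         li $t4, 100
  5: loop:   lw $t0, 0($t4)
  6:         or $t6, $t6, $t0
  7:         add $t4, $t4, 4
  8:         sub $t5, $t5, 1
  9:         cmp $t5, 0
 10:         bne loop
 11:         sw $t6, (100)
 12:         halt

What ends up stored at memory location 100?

$t0=9
$t6=4
$t5=3
$t4=100
$t0=M[100]=12
$t6=4|12=12
$t4=100+4=104
$t5=3-1=2
cmp $t5, 0  (cmp 2,0)
bne loop: taken
$t0=M[104]=6
$t6=12|6=14
$t4=104+4=108
$t5=2-1=1
cmp $t5, 0  (cmp 1,0)
bne loop: taken
$t0=M[108]=-8
$t6=14|(-8)=-2
$t4=108+4=112
$t5=1-1=0
cmp $t5, 0  (cmp 0,0)
bne loop: not taken
sw $t6, (100) → M[100]=-2
halt.

-2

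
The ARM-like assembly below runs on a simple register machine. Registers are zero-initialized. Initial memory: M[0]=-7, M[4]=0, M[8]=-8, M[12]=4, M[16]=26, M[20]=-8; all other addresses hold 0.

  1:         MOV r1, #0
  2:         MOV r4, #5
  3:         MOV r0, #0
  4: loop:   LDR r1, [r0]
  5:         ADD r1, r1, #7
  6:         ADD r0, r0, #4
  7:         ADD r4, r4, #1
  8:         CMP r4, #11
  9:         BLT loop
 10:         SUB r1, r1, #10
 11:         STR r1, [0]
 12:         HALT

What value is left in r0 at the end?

24

MOV r1, #0 → r1=0
MOV r4, #5 → r4=5
MOV r0, #0 → r0=0
LDR r1, [r0] → r1=M[0]=-7
ADD r1, r1, #7 → r1=(-7)+7=0
ADD r0, r0, #4 → r0=0+4=4
ADD r4, r4, #1 → r4=5+1=6
CMP r4, #11  (cmp 6,11)
BLT loop: taken
LDR r1, [r0] → r1=M[4]=0
ADD r1, r1, #7 → r1=0+7=7
ADD r0, r0, #4 → r0=4+4=8
ADD r4, r4, #1 → r4=6+1=7
CMP r4, #11  (cmp 7,11)
BLT loop: taken
LDR r1, [r0] → r1=M[8]=-8
ADD r1, r1, #7 → r1=(-8)+7=-1
ADD r0, r0, #4 → r0=8+4=12
ADD r4, r4, #1 → r4=7+1=8
CMP r4, #11  (cmp 8,11)
BLT loop: taken
LDR r1, [r0] → r1=M[12]=4
ADD r1, r1, #7 → r1=4+7=11
ADD r0, r0, #4 → r0=12+4=16
ADD r4, r4, #1 → r4=8+1=9
CMP r4, #11  (cmp 9,11)
BLT loop: taken
LDR r1, [r0] → r1=M[16]=26
ADD r1, r1, #7 → r1=26+7=33
ADD r0, r0, #4 → r0=16+4=20
ADD r4, r4, #1 → r4=9+1=10
CMP r4, #11  (cmp 10,11)
BLT loop: taken
LDR r1, [r0] → r1=M[20]=-8
ADD r1, r1, #7 → r1=(-8)+7=-1
ADD r0, r0, #4 → r0=20+4=24
ADD r4, r4, #1 → r4=10+1=11
CMP r4, #11  (cmp 11,11)
BLT loop: not taken
SUB r1, r1, #10 → r1=(-1)-10=-11
STR r1, [0] → M[0]=-11
halt.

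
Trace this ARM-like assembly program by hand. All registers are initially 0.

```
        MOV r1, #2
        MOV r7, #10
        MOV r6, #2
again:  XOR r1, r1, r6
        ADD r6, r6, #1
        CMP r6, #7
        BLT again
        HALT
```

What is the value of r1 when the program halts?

r1=2
r7=10
r6=2
r1=2^2=0
r6=2+1=3
CMP r6, #7  (cmp 3,7)
BLT again: taken
r1=0^3=3
r6=3+1=4
CMP r6, #7  (cmp 4,7)
BLT again: taken
r1=3^4=7
r6=4+1=5
CMP r6, #7  (cmp 5,7)
BLT again: taken
r1=7^5=2
r6=5+1=6
CMP r6, #7  (cmp 6,7)
BLT again: taken
r1=2^6=4
r6=6+1=7
CMP r6, #7  (cmp 7,7)
BLT again: not taken
halt.

4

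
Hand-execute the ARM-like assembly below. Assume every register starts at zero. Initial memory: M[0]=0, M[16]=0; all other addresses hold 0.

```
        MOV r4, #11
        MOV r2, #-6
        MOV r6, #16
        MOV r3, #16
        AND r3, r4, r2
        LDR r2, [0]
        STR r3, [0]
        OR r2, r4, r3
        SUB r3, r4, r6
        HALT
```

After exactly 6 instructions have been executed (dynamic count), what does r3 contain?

r4=11
r2=-6
r6=16
r3=16
r3=11&(-6)=10
r2=M[0]=0
After step 6: r3 = 10.

10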